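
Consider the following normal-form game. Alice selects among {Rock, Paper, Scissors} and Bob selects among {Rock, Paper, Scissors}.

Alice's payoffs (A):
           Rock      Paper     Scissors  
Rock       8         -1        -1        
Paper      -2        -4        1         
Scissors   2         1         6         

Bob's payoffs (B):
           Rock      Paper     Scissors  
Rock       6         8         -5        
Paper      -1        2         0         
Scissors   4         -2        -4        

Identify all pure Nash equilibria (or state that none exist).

A profile is a Nash equilibrium when each player is best-responding to the other.
Alice's best responses — vs Rock: Rock (payoff 8); vs Paper: Scissors (payoff 1); vs Scissors: Scissors (payoff 6).
Bob's best responses — vs Rock: Paper (payoff 8); vs Paper: Paper (payoff 2); vs Scissors: Rock (payoff 4).
No cell has both players best-responding. For instance, Alice's best reply to Scissors is Scissors, but against Scissors Bob prefers Rock over Scissors.

None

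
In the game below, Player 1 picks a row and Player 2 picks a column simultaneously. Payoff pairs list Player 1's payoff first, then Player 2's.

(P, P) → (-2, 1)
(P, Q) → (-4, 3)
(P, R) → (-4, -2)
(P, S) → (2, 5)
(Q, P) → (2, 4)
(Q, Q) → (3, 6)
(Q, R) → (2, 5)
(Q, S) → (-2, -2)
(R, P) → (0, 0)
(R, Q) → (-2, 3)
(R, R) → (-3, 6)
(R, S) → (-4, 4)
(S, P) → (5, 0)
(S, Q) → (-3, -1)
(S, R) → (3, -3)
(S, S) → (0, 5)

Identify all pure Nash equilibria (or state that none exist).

Find each player's best response to every opponent strategy; NE are the intersections.
Player 1's best responses — vs P: S (payoff 5); vs Q: Q (payoff 3); vs R: S (payoff 3); vs S: P (payoff 2).
Player 2's best responses — vs P: S (payoff 5); vs Q: Q (payoff 6); vs R: R (payoff 6); vs S: S (payoff 5).
Mutual best responses occur at (P, S) and (Q, Q); at each, neither player gains by switching.

(P, S) and (Q, Q)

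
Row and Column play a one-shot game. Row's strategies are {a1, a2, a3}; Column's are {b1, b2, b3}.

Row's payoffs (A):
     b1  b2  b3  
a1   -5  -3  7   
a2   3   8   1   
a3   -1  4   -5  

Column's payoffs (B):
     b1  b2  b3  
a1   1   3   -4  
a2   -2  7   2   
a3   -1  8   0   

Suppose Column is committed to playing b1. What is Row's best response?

a2

With Column fixed at b1, Row's payoffs are: a1 → -5, a2 → 3, a3 → -1.
The maximum is 3, achieved by a2.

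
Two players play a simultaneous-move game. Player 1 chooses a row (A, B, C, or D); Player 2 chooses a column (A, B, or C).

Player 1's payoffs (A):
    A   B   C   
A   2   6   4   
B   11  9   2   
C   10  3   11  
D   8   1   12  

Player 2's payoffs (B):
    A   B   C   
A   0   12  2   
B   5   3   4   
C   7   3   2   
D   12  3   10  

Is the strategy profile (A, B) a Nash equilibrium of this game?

No

Holding Player 2 at B: Player 1 gets 6 from A but could get 9 by switching to B. Player 1 has a profitable deviation.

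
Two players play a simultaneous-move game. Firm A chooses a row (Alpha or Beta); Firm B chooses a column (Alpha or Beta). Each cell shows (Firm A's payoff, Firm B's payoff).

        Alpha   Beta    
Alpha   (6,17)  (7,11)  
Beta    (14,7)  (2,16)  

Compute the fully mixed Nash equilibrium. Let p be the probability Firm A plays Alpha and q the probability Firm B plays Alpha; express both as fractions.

p = 3/5, q = 5/13

In a mixed NE each player is indifferent between their pure strategies, so the opponent's mix sets the indifference.
Firm B indifferent between Alpha and Beta: p·17 + (1−p)·7 = p·11 + (1−p)·16 ⟹ 7 + 10p = 16 + (-5)p ⟹ p = 3/5.
Firm A indifferent between Alpha and Beta: q·6 + (1−q)·7 = q·14 + (1−q)·2 ⟹ 7 + (-1)q = 2 + 12q ⟹ q = 5/13.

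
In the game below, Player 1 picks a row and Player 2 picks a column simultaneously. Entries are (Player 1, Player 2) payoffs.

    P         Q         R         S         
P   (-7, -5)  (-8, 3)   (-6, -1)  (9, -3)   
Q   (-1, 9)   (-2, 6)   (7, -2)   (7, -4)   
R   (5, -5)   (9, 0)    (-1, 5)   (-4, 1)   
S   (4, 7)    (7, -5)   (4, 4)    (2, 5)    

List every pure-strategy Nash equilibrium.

No pure-strategy Nash equilibrium

A profile is a Nash equilibrium when each player is best-responding to the other.
Player 1's best responses — vs P: R (payoff 5); vs Q: R (payoff 9); vs R: Q (payoff 7); vs S: P (payoff 9).
Player 2's best responses — vs P: Q (payoff 3); vs Q: P (payoff 9); vs R: R (payoff 5); vs S: P (payoff 7).
No cell has both players best-responding. For instance, Player 1's best reply to S is P, but against P Player 2 prefers Q over S.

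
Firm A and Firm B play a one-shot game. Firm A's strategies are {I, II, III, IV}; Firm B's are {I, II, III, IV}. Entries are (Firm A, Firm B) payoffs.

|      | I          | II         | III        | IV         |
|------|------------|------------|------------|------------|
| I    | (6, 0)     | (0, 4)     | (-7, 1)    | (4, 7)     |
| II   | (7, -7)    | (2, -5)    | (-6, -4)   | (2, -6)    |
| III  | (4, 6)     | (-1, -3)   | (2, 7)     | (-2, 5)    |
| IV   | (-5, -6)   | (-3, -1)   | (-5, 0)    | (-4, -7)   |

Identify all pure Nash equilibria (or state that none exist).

Check mutual best responses: a cell is a NE iff neither player can gain by unilaterally deviating.
Firm A's best responses — vs I: II (payoff 7); vs II: II (payoff 2); vs III: III (payoff 2); vs IV: I (payoff 4).
Firm B's best responses — vs I: IV (payoff 7); vs II: III (payoff -4); vs III: III (payoff 7); vs IV: III (payoff 0).
Mutual best responses occur at (I, IV) and (III, III); at each, neither player gains by switching.

(I, IV) and (III, III)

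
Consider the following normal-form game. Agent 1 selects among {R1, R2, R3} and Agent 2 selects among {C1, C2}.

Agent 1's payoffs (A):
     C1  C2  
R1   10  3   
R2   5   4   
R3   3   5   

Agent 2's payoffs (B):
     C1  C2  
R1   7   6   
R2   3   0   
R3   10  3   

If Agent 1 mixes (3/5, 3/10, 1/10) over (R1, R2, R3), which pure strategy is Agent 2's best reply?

C1

Compute Agent 2's expected payoff from each pure strategy against the given mix.
C1: (3/5)·7 + (3/10)·3 + (1/10)·10 = 61/10
C2: (3/5)·6 + (3/10)·0 + (1/10)·3 = 39/10
Highest expected payoff is 61/10, from C1.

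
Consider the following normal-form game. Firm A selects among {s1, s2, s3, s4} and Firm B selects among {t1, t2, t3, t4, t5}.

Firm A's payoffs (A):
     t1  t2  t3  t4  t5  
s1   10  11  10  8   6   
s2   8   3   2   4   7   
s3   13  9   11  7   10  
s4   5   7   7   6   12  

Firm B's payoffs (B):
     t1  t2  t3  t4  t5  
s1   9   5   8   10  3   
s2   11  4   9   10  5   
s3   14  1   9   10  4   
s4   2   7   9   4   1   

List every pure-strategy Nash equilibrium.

Find each player's best response to every opponent strategy; NE are the intersections.
Firm A's best responses — vs t1: s3 (payoff 13); vs t2: s1 (payoff 11); vs t3: s3 (payoff 11); vs t4: s1 (payoff 8); vs t5: s4 (payoff 12).
Firm B's best responses — vs s1: t4 (payoff 10); vs s2: t1 (payoff 11); vs s3: t1 (payoff 14); vs s4: t3 (payoff 9).
Mutual best responses occur at (s1, t4) and (s3, t1); at each, neither player gains by switching.

(s1, t4) and (s3, t1)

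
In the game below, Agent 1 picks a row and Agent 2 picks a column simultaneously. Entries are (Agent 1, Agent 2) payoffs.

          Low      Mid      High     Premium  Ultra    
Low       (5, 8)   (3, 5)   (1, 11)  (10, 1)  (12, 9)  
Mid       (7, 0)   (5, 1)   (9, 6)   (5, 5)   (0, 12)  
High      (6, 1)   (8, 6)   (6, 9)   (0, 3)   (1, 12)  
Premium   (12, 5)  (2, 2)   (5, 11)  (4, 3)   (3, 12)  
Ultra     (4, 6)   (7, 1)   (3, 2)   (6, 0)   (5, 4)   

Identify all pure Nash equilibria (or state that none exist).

Check mutual best responses: a cell is a NE iff neither player can gain by unilaterally deviating.
Agent 1's best responses — vs Low: Premium (payoff 12); vs Mid: High (payoff 8); vs High: Mid (payoff 9); vs Premium: Low (payoff 10); vs Ultra: Low (payoff 12).
Agent 2's best responses — vs Low: High (payoff 11); vs Mid: Ultra (payoff 12); vs High: Ultra (payoff 12); vs Premium: Ultra (payoff 12); vs Ultra: Low (payoff 6).
No cell has both players best-responding. For instance, Agent 1's best reply to Ultra is Low, but against Low Agent 2 prefers High over Ultra.

None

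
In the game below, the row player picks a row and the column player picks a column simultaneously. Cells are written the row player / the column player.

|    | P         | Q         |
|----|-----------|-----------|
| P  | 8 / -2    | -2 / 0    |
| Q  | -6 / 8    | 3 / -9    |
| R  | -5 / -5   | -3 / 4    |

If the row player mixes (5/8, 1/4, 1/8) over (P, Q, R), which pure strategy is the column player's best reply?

P

The column player's best reply maximizes expected payoff against the mix.
P: (5/8)·(-2) + (1/4)·8 + (1/8)·(-5) = 1/8
Q: (5/8)·0 + (1/4)·(-9) + (1/8)·4 = -7/4
Highest expected payoff is 1/8, from P.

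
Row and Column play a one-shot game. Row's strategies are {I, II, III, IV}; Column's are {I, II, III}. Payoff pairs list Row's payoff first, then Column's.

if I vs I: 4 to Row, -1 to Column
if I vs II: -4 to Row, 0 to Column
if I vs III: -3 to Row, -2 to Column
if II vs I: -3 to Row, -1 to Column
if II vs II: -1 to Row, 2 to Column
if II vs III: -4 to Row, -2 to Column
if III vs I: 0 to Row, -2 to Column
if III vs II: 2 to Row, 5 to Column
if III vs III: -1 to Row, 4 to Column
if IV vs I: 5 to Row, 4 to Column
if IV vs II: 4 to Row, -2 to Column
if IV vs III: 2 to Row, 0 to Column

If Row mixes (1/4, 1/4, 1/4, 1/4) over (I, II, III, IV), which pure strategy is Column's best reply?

Column's best reply maximizes expected payoff against the mix.
I: (1/4)·(-1) + (1/4)·(-1) + (1/4)·(-2) + (1/4)·4 = 0
II: (1/4)·0 + (1/4)·2 + (1/4)·5 + (1/4)·(-2) = 5/4
III: (1/4)·(-2) + (1/4)·(-2) + (1/4)·4 + (1/4)·0 = 0
Highest expected payoff is 5/4, from II.

II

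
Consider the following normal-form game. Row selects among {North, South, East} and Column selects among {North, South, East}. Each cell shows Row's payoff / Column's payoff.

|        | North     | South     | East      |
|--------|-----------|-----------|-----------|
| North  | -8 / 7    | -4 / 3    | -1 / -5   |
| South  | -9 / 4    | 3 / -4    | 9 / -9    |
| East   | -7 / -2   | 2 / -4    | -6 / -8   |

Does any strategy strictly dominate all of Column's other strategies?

A strategy is strictly dominant if it gives Column a strictly higher payoff than every other strategy, against every choice by the opponent.
North strictly dominates: vs North: 7 > each of {3, -5}; vs South: 4 > each of {-4, -9}; vs East: -2 > each of {-4, -8}.

North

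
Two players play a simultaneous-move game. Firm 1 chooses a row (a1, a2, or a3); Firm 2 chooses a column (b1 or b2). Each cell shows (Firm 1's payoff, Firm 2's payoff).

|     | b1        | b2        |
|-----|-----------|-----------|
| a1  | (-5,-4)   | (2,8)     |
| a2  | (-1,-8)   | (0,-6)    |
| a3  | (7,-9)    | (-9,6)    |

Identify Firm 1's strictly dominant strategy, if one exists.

Check whether one of Firm 1's strategies beats all alternatives regardless of what the opponent does.
a1 is not dominant: against b1, a2 gives -1 > -5.
a2 is not dominant: against b1, a3 gives 7 > -1.
a3 is not dominant: against b2, a1 gives 2 > -9.
No single strategy is best against every opponent action.

No strictly dominant strategy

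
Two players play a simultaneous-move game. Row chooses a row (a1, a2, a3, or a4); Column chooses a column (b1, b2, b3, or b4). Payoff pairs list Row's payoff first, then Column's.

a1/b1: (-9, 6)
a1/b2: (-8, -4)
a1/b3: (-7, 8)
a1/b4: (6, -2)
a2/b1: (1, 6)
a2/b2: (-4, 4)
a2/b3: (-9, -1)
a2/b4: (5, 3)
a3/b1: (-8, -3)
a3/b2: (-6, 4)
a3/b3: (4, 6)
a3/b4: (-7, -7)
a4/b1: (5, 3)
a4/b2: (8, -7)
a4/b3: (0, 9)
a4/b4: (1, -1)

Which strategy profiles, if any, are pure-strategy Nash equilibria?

A profile is a Nash equilibrium when each player is best-responding to the other.
Row's best responses — vs b1: a4 (payoff 5); vs b2: a4 (payoff 8); vs b3: a3 (payoff 4); vs b4: a1 (payoff 6).
Column's best responses — vs a1: b3 (payoff 8); vs a2: b1 (payoff 6); vs a3: b3 (payoff 6); vs a4: b3 (payoff 9).
The only mutual best response is (a3, b3); neither player gains by switching there.

(a3, b3)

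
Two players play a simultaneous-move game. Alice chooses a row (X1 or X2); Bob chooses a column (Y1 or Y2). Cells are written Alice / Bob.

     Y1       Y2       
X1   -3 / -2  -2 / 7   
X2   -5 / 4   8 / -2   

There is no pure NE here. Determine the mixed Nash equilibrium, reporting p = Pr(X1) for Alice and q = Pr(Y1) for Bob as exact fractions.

In a mixed NE each player is indifferent between their pure strategies, so the opponent's mix sets the indifference.
Bob indifferent between Y1 and Y2: p·(-2) + (1−p)·4 = p·7 + (1−p)·(-2) ⟹ 4 + (-6)p = (-2) + 9p ⟹ p = 2/5.
Alice indifferent between X1 and X2: q·(-3) + (1−q)·(-2) = q·(-5) + (1−q)·8 ⟹ (-2) + (-1)q = 8 + (-13)q ⟹ q = 5/6.

p = 2/5, q = 5/6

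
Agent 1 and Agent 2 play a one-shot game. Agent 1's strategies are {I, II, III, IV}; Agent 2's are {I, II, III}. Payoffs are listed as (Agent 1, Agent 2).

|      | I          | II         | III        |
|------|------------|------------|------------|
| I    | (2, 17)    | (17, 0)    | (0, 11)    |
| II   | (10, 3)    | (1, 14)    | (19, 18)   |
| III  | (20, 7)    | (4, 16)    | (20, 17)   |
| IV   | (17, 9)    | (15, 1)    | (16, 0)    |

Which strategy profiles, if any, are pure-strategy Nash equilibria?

(III, III)

Find each player's best response to every opponent strategy; NE are the intersections.
Agent 1's best responses — vs I: III (payoff 20); vs II: I (payoff 17); vs III: III (payoff 20).
Agent 2's best responses — vs I: I (payoff 17); vs II: III (payoff 18); vs III: III (payoff 17); vs IV: I (payoff 9).
The only mutual best response is (III, III); neither player gains by switching there.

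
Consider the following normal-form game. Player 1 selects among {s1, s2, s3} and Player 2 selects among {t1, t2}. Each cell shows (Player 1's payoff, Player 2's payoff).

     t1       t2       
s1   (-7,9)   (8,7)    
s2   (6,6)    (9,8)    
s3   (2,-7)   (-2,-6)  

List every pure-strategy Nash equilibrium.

(s2, t2)

Find each player's best response to every opponent strategy; NE are the intersections.
Player 1's best responses — vs t1: s2 (payoff 6); vs t2: s2 (payoff 9).
Player 2's best responses — vs s1: t1 (payoff 9); vs s2: t2 (payoff 8); vs s3: t2 (payoff -6).
The only mutual best response is (s2, t2); neither player gains by switching there.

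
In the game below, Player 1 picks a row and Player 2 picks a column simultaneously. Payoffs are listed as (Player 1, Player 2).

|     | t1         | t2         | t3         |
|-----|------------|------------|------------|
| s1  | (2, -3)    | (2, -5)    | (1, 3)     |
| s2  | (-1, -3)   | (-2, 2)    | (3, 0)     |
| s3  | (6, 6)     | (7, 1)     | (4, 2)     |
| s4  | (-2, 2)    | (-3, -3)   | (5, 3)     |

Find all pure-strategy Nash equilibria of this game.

(s3, t1) and (s4, t3)

A profile is a Nash equilibrium when each player is best-responding to the other.
Player 1's best responses — vs t1: s3 (payoff 6); vs t2: s3 (payoff 7); vs t3: s4 (payoff 5).
Player 2's best responses — vs s1: t3 (payoff 3); vs s2: t2 (payoff 2); vs s3: t1 (payoff 6); vs s4: t3 (payoff 3).
Mutual best responses occur at (s3, t1) and (s4, t3); at each, neither player gains by switching.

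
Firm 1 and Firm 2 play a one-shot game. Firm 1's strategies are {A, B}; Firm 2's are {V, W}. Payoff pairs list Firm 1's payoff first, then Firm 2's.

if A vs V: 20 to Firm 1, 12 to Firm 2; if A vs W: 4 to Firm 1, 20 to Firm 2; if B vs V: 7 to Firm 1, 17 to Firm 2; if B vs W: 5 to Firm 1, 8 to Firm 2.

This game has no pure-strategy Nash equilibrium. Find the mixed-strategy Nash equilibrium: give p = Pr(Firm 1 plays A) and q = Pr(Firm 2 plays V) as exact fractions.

In a mixed NE each player is indifferent between their pure strategies, so the opponent's mix sets the indifference.
Firm 2 indifferent between V and W: p·12 + (1−p)·17 = p·20 + (1−p)·8 ⟹ 17 + (-5)p = 8 + 12p ⟹ p = 9/17.
Firm 1 indifferent between A and B: q·20 + (1−q)·4 = q·7 + (1−q)·5 ⟹ 4 + 16q = 5 + 2q ⟹ q = 1/14.

p = 9/17, q = 1/14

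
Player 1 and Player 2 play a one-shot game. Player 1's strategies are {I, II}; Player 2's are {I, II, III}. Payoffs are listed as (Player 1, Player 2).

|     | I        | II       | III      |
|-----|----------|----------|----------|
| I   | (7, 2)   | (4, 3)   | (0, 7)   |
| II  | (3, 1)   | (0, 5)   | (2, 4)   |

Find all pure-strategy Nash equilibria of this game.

A profile is a Nash equilibrium when each player is best-responding to the other.
Player 1's best responses — vs I: I (payoff 7); vs II: I (payoff 4); vs III: II (payoff 2).
Player 2's best responses — vs I: III (payoff 7); vs II: II (payoff 5).
No cell has both players best-responding. For instance, Player 1's best reply to III is II, but against II Player 2 prefers II over III.

None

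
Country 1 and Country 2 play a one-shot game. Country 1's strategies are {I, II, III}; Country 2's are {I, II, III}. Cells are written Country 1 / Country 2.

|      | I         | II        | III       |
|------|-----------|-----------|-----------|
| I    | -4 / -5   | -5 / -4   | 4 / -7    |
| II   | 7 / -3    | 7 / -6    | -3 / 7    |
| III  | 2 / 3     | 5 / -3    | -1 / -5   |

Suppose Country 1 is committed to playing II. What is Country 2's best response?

With Country 1 fixed at II, Country 2's payoffs are: I → -3, II → -6, III → 7.
The maximum is 7, achieved by III.

III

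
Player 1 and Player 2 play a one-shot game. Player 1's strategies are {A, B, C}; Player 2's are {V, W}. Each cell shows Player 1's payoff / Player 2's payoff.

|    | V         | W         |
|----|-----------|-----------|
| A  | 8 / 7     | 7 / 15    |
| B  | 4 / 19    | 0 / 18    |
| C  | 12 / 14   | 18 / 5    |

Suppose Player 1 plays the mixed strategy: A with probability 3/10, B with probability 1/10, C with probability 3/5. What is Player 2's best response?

Compute Player 2's expected payoff from each pure strategy against the given mix.
V: (3/10)·7 + (1/10)·19 + (3/5)·14 = 62/5
W: (3/10)·15 + (1/10)·18 + (3/5)·5 = 93/10
Highest expected payoff is 62/5, from V.

V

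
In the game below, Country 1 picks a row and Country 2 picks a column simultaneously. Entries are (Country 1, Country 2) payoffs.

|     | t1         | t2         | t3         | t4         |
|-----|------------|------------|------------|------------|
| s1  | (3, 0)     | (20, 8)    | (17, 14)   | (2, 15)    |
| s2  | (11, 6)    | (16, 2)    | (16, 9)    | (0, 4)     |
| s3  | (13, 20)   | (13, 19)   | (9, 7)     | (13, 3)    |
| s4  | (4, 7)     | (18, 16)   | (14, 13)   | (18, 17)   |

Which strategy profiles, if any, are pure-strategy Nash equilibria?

Find each player's best response to every opponent strategy; NE are the intersections.
Country 1's best responses — vs t1: s3 (payoff 13); vs t2: s1 (payoff 20); vs t3: s1 (payoff 17); vs t4: s4 (payoff 18).
Country 2's best responses — vs s1: t4 (payoff 15); vs s2: t3 (payoff 9); vs s3: t1 (payoff 20); vs s4: t4 (payoff 17).
Mutual best responses occur at (s3, t1) and (s4, t4); at each, neither player gains by switching.

(s3, t1) and (s4, t4)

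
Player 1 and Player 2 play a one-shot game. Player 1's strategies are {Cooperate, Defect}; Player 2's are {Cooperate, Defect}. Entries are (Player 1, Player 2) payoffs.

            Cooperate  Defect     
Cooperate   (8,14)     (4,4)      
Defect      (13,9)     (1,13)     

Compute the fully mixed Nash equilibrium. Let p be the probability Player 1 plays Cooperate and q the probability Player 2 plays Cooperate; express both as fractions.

p = 2/7, q = 3/8

Each player's mixing probability is pinned down by making the *other* player indifferent.
Player 2 indifferent between Cooperate and Defect: p·14 + (1−p)·9 = p·4 + (1−p)·13 ⟹ 9 + 5p = 13 + (-9)p ⟹ p = 2/7.
Player 1 indifferent between Cooperate and Defect: q·8 + (1−q)·4 = q·13 + (1−q)·1 ⟹ 4 + 4q = 1 + 12q ⟹ q = 3/8.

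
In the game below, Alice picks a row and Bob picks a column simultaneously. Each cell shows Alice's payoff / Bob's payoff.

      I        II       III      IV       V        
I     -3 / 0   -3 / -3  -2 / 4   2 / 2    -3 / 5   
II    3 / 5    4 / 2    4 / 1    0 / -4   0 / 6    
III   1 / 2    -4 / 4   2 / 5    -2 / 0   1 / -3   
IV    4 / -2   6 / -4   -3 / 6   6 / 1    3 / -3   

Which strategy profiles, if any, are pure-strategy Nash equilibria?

Check mutual best responses: a cell is a NE iff neither player can gain by unilaterally deviating.
Alice's best responses — vs I: IV (payoff 4); vs II: IV (payoff 6); vs III: II (payoff 4); vs IV: IV (payoff 6); vs V: IV (payoff 3).
Bob's best responses — vs I: V (payoff 5); vs II: V (payoff 6); vs III: III (payoff 5); vs IV: III (payoff 6).
No cell has both players best-responding. For instance, Alice's best reply to V is IV, but against IV Bob prefers III over V.

None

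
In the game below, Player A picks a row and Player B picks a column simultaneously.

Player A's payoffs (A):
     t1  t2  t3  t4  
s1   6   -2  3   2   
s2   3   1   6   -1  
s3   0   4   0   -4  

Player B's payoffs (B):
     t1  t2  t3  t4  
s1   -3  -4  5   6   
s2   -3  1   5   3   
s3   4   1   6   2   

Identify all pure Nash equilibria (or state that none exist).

(s1, t4) and (s2, t3)

Check mutual best responses: a cell is a NE iff neither player can gain by unilaterally deviating.
Player A's best responses — vs t1: s1 (payoff 6); vs t2: s3 (payoff 4); vs t3: s2 (payoff 6); vs t4: s1 (payoff 2).
Player B's best responses — vs s1: t4 (payoff 6); vs s2: t3 (payoff 5); vs s3: t3 (payoff 6).
Mutual best responses occur at (s1, t4) and (s2, t3); at each, neither player gains by switching.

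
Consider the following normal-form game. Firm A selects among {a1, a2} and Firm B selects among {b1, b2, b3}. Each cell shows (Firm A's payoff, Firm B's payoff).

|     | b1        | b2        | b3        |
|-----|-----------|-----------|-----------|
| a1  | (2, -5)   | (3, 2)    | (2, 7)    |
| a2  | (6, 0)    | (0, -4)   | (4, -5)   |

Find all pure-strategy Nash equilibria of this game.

(a2, b1)

A profile is a Nash equilibrium when each player is best-responding to the other.
Firm A's best responses — vs b1: a2 (payoff 6); vs b2: a1 (payoff 3); vs b3: a2 (payoff 4).
Firm B's best responses — vs a1: b3 (payoff 7); vs a2: b1 (payoff 0).
The only mutual best response is (a2, b1); neither player gains by switching there.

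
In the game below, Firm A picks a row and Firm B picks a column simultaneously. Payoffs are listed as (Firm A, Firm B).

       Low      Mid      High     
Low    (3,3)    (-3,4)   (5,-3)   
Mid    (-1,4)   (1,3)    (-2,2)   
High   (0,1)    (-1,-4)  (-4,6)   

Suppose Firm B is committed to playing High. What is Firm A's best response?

Low

With Firm B fixed at High, Firm A's payoffs are: Low → 5, Mid → -2, High → -4.
The maximum is 5, achieved by Low.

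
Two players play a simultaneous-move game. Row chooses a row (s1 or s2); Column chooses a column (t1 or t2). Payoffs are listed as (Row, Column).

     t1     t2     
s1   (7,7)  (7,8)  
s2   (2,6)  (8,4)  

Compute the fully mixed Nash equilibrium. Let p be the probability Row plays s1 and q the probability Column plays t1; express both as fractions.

p = 2/3, q = 1/6

In a mixed NE each player is indifferent between their pure strategies, so the opponent's mix sets the indifference.
Column indifferent between t1 and t2: p·7 + (1−p)·6 = p·8 + (1−p)·4 ⟹ 6 + 1p = 4 + 4p ⟹ p = 2/3.
Row indifferent between s1 and s2: q·7 + (1−q)·7 = q·2 + (1−q)·8 ⟹ 7 + 0q = 8 + (-6)q ⟹ q = 1/6.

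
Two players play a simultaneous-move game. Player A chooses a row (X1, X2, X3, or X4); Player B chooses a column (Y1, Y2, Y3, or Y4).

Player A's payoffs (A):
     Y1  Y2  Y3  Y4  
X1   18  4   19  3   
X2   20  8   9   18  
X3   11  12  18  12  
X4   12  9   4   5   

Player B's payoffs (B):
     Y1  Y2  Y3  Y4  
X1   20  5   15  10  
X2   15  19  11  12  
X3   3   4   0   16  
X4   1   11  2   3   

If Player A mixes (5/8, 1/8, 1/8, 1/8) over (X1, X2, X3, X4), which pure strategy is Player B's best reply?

Y1

Player B's best reply maximizes expected payoff against the mix.
Y1: (5/8)·20 + (1/8)·15 + (1/8)·3 + (1/8)·1 = 119/8
Y2: (5/8)·5 + (1/8)·19 + (1/8)·4 + (1/8)·11 = 59/8
Y3: (5/8)·15 + (1/8)·11 + (1/8)·0 + (1/8)·2 = 11
Y4: (5/8)·10 + (1/8)·12 + (1/8)·16 + (1/8)·3 = 81/8
Highest expected payoff is 119/8, from Y1.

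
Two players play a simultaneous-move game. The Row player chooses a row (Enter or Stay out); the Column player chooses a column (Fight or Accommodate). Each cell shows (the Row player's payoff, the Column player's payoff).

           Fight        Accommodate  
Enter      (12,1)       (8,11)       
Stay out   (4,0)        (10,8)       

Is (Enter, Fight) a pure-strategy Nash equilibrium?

No

Holding the Column player at Fight: the Row player gets 12 from Enter, versus 4 from Stay out. No profitable deviation for the Row player.
Holding the Row player at Enter: the Column player gets 1 from Fight but could get 11 by switching to Accommodate. The Column player has a profitable deviation.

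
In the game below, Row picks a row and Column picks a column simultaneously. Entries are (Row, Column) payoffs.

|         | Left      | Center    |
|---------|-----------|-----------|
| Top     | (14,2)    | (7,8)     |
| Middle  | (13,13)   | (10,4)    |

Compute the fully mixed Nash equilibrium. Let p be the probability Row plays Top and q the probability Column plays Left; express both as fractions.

p = 3/5, q = 3/4

Each player's mixing probability is pinned down by making the *other* player indifferent.
Column indifferent between Left and Center: p·2 + (1−p)·13 = p·8 + (1−p)·4 ⟹ 13 + (-11)p = 4 + 4p ⟹ p = 3/5.
Row indifferent between Top and Middle: q·14 + (1−q)·7 = q·13 + (1−q)·10 ⟹ 7 + 7q = 10 + 3q ⟹ q = 3/4.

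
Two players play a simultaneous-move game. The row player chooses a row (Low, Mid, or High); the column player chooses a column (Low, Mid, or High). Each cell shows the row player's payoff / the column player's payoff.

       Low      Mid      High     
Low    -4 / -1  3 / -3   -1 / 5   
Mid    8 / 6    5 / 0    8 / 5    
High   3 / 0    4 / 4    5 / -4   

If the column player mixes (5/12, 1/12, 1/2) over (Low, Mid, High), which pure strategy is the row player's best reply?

Mid

Compute the row player's expected payoff from each pure strategy against the given mix.
Low: (5/12)·(-4) + (1/12)·3 + (1/2)·(-1) = -23/12
Mid: (5/12)·8 + (1/12)·5 + (1/2)·8 = 31/4
High: (5/12)·3 + (1/12)·4 + (1/2)·5 = 49/12
Highest expected payoff is 31/4, from Mid.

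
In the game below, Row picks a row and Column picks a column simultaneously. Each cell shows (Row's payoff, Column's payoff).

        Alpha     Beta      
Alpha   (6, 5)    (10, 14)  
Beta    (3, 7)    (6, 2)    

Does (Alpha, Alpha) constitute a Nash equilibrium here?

No

Holding Column at Alpha: Row gets 6 from Alpha, versus 3 from Beta. No profitable deviation for Row.
Holding Row at Alpha: Column gets 5 from Alpha but could get 14 by switching to Beta. Column has a profitable deviation.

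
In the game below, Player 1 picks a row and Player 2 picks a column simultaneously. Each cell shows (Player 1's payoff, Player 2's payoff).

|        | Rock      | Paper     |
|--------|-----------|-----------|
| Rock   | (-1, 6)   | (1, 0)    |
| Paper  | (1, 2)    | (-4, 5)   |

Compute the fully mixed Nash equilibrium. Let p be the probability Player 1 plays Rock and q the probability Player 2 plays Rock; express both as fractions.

p = 1/3, q = 5/7

Each player's mixing probability is pinned down by making the *other* player indifferent.
Player 2 indifferent between Rock and Paper: p·6 + (1−p)·2 = p·0 + (1−p)·5 ⟹ 2 + 4p = 5 + (-5)p ⟹ p = 1/3.
Player 1 indifferent between Rock and Paper: q·(-1) + (1−q)·1 = q·1 + (1−q)·(-4) ⟹ 1 + (-2)q = (-4) + 5q ⟹ q = 5/7.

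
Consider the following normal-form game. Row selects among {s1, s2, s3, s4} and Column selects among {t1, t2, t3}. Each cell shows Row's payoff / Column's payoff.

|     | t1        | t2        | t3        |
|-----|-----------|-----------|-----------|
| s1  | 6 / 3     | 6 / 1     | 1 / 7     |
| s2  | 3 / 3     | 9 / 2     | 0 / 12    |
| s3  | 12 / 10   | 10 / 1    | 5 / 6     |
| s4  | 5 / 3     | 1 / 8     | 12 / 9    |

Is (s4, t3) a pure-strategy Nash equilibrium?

Yes

Holding Column at t3: Row gets 12 from s4, versus 1 from s1, 0 from s2, 5 from s3. No profitable deviation for Row.
Holding Row at s4: Column gets 9 from t3, versus 3 from t1, 8 from t2. No profitable deviation for Column either.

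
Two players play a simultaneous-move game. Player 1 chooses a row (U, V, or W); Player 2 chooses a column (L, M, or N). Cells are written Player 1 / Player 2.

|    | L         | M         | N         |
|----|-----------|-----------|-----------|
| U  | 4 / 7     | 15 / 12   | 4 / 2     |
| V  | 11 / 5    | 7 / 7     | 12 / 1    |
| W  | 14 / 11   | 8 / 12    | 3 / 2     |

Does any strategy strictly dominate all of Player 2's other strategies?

M

Check whether one of Player 2's strategies beats all alternatives regardless of what the opponent does.
M strictly dominates: vs U: 12 > each of {7, 2}; vs V: 7 > each of {5, 1}; vs W: 12 > each of {11, 2}.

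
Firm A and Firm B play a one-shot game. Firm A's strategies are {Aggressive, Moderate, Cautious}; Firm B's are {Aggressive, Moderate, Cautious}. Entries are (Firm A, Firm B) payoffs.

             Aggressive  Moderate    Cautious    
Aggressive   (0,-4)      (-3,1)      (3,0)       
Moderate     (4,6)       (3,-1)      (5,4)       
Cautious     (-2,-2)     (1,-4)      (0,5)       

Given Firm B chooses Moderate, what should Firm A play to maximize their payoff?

Moderate

With Firm B fixed at Moderate, Firm A's payoffs are: Aggressive → -3, Moderate → 3, Cautious → 1.
The maximum is 3, achieved by Moderate.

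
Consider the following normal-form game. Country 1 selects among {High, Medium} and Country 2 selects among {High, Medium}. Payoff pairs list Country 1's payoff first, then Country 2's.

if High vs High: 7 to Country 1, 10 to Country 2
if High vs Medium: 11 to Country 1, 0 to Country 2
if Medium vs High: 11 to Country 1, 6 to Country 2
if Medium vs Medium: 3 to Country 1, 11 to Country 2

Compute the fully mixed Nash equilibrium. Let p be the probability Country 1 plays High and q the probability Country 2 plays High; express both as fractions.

Each player's mixing probability is pinned down by making the *other* player indifferent.
Country 2 indifferent between High and Medium: p·10 + (1−p)·6 = p·0 + (1−p)·11 ⟹ 6 + 4p = 11 + (-11)p ⟹ p = 1/3.
Country 1 indifferent between High and Medium: q·7 + (1−q)·11 = q·11 + (1−q)·3 ⟹ 11 + (-4)q = 3 + 8q ⟹ q = 2/3.

p = 1/3, q = 2/3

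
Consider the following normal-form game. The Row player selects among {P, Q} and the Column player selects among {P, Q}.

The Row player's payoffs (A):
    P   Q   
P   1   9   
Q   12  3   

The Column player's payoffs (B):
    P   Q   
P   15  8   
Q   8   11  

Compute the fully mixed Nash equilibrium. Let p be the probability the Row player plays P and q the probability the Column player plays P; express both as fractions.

p = 3/10, q = 6/17

In a mixed NE each player is indifferent between their pure strategies, so the opponent's mix sets the indifference.
The Column player indifferent between P and Q: p·15 + (1−p)·8 = p·8 + (1−p)·11 ⟹ 8 + 7p = 11 + (-3)p ⟹ p = 3/10.
The Row player indifferent between P and Q: q·1 + (1−q)·9 = q·12 + (1−q)·3 ⟹ 9 + (-8)q = 3 + 9q ⟹ q = 6/17.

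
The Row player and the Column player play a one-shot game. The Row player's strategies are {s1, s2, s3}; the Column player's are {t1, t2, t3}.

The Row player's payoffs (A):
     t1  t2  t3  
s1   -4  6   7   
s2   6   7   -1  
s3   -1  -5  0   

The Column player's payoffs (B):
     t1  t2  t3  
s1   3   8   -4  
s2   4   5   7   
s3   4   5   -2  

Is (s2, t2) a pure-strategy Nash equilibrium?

No

Holding the Column player at t2: the Row player gets 7 from s2, versus 6 from s1, -5 from s3. No profitable deviation for the Row player.
Holding the Row player at s2: the Column player gets 5 from t2 but could get 7 by switching to t3. The Column player has a profitable deviation.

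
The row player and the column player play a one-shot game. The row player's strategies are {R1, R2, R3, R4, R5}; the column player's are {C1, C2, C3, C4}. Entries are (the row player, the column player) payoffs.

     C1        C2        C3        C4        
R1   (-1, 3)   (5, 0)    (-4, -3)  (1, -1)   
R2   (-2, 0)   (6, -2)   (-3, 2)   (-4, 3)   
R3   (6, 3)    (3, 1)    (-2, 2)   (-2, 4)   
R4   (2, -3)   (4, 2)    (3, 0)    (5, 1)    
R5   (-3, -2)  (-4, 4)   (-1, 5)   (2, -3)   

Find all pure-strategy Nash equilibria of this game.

Find each player's best response to every opponent strategy; NE are the intersections.
The row player's best responses — vs C1: R3 (payoff 6); vs C2: R2 (payoff 6); vs C3: R4 (payoff 3); vs C4: R4 (payoff 5).
The column player's best responses — vs R1: C1 (payoff 3); vs R2: C4 (payoff 3); vs R3: C4 (payoff 4); vs R4: C2 (payoff 2); vs R5: C3 (payoff 5).
No cell has both players best-responding. For instance, the row player's best reply to C3 is R4, but against R4 the column player prefers C2 over C3.

None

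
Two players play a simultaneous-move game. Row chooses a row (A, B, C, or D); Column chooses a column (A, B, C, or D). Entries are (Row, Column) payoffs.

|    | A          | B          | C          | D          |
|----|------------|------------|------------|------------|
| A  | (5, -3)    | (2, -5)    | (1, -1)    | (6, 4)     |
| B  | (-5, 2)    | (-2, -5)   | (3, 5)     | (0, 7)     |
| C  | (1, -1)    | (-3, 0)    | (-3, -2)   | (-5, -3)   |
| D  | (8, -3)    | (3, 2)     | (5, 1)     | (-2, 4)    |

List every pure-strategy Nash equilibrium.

Find each player's best response to every opponent strategy; NE are the intersections.
Row's best responses — vs A: D (payoff 8); vs B: D (payoff 3); vs C: D (payoff 5); vs D: A (payoff 6).
Column's best responses — vs A: D (payoff 4); vs B: D (payoff 7); vs C: B (payoff 0); vs D: D (payoff 4).
The only mutual best response is (A, D); neither player gains by switching there.

(A, D)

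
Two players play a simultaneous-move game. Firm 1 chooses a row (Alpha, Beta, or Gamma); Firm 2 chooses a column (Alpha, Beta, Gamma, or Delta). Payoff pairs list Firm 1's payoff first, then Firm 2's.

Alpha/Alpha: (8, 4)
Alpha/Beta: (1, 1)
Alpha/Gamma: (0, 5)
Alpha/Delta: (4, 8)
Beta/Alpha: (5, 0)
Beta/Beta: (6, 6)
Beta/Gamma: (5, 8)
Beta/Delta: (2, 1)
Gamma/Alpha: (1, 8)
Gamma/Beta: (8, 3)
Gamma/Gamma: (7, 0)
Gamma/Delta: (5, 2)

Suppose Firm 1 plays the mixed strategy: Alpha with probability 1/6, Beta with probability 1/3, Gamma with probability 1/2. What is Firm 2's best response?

Alpha

Compute Firm 2's expected payoff from each pure strategy against the given mix.
Alpha: (1/6)·4 + (1/3)·0 + (1/2)·8 = 14/3
Beta: (1/6)·1 + (1/3)·6 + (1/2)·3 = 11/3
Gamma: (1/6)·5 + (1/3)·8 + (1/2)·0 = 7/2
Delta: (1/6)·8 + (1/3)·1 + (1/2)·2 = 8/3
Highest expected payoff is 14/3, from Alpha.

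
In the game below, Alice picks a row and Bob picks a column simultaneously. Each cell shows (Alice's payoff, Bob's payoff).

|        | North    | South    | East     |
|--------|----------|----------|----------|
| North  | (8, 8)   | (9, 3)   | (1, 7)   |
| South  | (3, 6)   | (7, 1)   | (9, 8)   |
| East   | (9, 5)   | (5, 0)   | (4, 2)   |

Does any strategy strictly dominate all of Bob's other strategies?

A strategy is strictly dominant if it gives Bob a strictly higher payoff than every other strategy, against every choice by the opponent.
North is not dominant: against South, East gives 8 > 6.
South is not dominant: against North, North gives 8 > 3.
East is not dominant: against North, North gives 8 > 7.
No single strategy is best against every opponent action.

None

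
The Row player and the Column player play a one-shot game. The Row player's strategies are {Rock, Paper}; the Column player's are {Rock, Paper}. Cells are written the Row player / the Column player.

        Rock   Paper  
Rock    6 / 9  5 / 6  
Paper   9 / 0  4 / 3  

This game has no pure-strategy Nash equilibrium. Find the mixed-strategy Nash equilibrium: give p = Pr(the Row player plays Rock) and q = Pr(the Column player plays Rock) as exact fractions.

In a mixed NE each player is indifferent between their pure strategies, so the opponent's mix sets the indifference.
The Column player indifferent between Rock and Paper: p·9 + (1−p)·0 = p·6 + (1−p)·3 ⟹ 0 + 9p = 3 + 3p ⟹ p = 1/2.
The Row player indifferent between Rock and Paper: q·6 + (1−q)·5 = q·9 + (1−q)·4 ⟹ 5 + 1q = 4 + 5q ⟹ q = 1/4.

p = 1/2, q = 1/4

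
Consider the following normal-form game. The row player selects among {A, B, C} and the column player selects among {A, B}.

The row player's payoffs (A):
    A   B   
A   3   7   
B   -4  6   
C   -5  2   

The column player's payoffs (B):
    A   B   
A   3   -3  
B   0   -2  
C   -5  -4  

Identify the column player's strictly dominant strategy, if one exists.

A strategy is strictly dominant if it gives the column player a strictly higher payoff than every other strategy, against every choice by the opponent.
A is not dominant: against C, B gives -4 > -5.
B is not dominant: against A, A gives 3 > -3.
No single strategy is best against every opponent action.

None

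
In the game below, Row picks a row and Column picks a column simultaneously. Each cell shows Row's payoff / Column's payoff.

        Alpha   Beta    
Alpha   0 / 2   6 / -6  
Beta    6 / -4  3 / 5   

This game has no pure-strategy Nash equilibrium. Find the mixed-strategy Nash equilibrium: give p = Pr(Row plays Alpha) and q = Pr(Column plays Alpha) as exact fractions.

In a mixed NE each player is indifferent between their pure strategies, so the opponent's mix sets the indifference.
Column indifferent between Alpha and Beta: p·2 + (1−p)·(-4) = p·(-6) + (1−p)·5 ⟹ (-4) + 6p = 5 + (-11)p ⟹ p = 9/17.
Row indifferent between Alpha and Beta: q·0 + (1−q)·6 = q·6 + (1−q)·3 ⟹ 6 + (-6)q = 3 + 3q ⟹ q = 1/3.

p = 9/17, q = 1/3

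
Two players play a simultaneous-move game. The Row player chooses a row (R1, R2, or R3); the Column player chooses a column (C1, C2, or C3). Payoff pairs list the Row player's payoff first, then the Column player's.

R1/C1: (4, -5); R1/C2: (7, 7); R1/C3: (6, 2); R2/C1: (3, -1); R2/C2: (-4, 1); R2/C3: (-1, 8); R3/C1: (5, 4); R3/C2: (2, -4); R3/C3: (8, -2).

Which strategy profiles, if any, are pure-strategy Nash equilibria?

Find each player's best response to every opponent strategy; NE are the intersections.
The Row player's best responses — vs C1: R3 (payoff 5); vs C2: R1 (payoff 7); vs C3: R3 (payoff 8).
The Column player's best responses — vs R1: C2 (payoff 7); vs R2: C3 (payoff 8); vs R3: C1 (payoff 4).
Mutual best responses occur at (R1, C2) and (R3, C1); at each, neither player gains by switching.

(R1, C2) and (R3, C1)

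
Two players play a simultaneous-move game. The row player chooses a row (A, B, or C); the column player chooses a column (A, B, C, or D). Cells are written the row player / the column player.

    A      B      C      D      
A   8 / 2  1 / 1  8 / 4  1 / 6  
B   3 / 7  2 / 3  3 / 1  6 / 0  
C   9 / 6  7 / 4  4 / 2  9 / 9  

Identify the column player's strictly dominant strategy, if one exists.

A strategy is strictly dominant if it gives the column player a strictly higher payoff than every other strategy, against every choice by the opponent.
A is not dominant: against A, C gives 4 > 2.
B is not dominant: against A, A gives 2 > 1.
C is not dominant: against A, D gives 6 > 4.
D is not dominant: against B, A gives 7 > 0.
No single strategy is best against every opponent action.

No strictly dominant strategy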